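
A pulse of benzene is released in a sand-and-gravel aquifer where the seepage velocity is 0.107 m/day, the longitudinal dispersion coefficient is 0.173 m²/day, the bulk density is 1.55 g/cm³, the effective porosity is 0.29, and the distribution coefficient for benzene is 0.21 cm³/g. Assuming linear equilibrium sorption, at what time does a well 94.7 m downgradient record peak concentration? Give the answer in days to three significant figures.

Retardation factor R = 1 + ρ_b·K_d/n = 1 + 1.55 × 0.21/0.29 = 2.122.
Sorption retards both mechanisms: v_R = v/R = 0.05042 m/day, D_R = D/R = 0.08153 m²/day.
Peak time from v_R²t² + 2D_R t − x² = 0: t = (√(D_R² + v_R²x²) − D_R)/v_R².
√(D_R² + v_R²x²) = √(0.08153² + 0.05042² × 94.7²) = 4.775; v_R² = 0.002542.
t = (4.775 − 0.08153)/0.002542 = 1850 days.

1850 days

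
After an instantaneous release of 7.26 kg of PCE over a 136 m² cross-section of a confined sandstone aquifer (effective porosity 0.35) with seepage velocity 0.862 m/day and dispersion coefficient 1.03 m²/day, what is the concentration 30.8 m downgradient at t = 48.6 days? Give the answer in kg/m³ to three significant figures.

For an instantaneous plane source, C(x,t) = M/(n_e·A·√(4πDt)) · exp(−(x−vt)²/(4Dt)), with n_e·A the pore (flow) area.
Plume center vt = 0.862 × 48.6 = 41.8932 m, so the well at 30.8 m is 11.0932 m upgradient of the peak.
√(4πDt) = 25.08 m, giving peak height M/(n_e·A·√(4πDt)) = 7.26/(0.35 × 136 × 25.08) = 0.006081 kg/m³.
(x−vt)²/(4Dt) = (-11.0932)²/(4 × 1.03 × 48.6) = 0.6146; exp(−0.6146) = 0.5409.
C = 0.006081 × 0.5409 = 0.00329 kg/m³.

0.00329 kg/m³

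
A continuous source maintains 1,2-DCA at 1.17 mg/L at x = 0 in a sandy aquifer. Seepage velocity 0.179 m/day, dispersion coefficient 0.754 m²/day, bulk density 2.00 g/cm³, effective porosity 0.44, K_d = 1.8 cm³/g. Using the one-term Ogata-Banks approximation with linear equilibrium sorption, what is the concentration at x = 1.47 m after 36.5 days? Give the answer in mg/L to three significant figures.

0.443 mg/L

Retardation factor R = 1 + ρ_b·K_d/n = 1 + 2.00 × 1.8/0.44 = 9.182.
Sorption retards both mechanisms: v_R = v/R = 0.01949 m/day, D_R = D/R = 0.08212 m²/day.
v_R·t = 0.01949 × 36.5 = 0.711385 m; 2√(D_R t) = 3.463 m; argument = (1.47 − 0.711385)/3.463 = 0.2191.
C = C₀ × ½·erfc(0.2191) = 1.17 × 0.3783 = 0.443 mg/L.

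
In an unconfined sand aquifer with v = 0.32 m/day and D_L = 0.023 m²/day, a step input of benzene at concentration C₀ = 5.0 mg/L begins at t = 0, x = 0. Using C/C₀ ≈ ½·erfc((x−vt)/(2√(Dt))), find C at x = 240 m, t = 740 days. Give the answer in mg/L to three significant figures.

1.46 mg/L

For a continuous step input, C/C₀ ≈ ½·erfc((x−vt)/(2√(Dt))).
vt = 0.32 × 740 = 236.8 m and 2√(Dt) = 2√(0.023 × 740) = 8.251 m.
Argument (x−vt)/(2√(Dt)) = (240 − 236.8)/8.251 = 0.3878; ½·erfc(0.3878) = 0.2917.
C = 5.0 × 0.2917 = 1.46 mg/L.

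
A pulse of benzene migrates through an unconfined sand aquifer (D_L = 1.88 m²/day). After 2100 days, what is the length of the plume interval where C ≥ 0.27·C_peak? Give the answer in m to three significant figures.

288 m

The plume is Gaussian with σ = √(2Dt) = √(2 × 1.88 × 2100) = 88.86 m.
C/C_peak = exp(−Δx²/(2σ²)) = 0.27 ⇒ Δx = σ·√(−2 ln 0.27) = 88.86 × 1.618 = 143.8 m.
Width = 2Δx = 288 m.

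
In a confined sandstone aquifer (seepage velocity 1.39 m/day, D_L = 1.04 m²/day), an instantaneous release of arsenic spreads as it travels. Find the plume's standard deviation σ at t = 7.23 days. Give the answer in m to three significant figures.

Dispersive spreading gives a Gaussian with σ² = 2Dt; advection only shifts the center.
σ = √(2 × 1.04 × 7.23) = 3.88 m.

3.88 m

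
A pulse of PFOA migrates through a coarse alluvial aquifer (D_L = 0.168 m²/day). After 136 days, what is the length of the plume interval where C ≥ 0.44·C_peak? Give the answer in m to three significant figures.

The plume is Gaussian with σ = √(2Dt) = √(2 × 0.168 × 136) = 6.760 m.
C/C_peak = exp(−Δx²/(2σ²)) = 0.44 ⇒ Δx = σ·√(−2 ln 0.44) = 6.760 × 1.281 = 8.660 m.
Width = 2Δx = 17.3 m.

17.3 m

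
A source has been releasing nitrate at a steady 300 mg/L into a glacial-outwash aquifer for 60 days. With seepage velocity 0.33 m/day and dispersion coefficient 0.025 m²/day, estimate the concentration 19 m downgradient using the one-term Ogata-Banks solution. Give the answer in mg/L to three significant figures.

For a continuous step input, C/C₀ ≈ ½·erfc((x−vt)/(2√(Dt))).
vt = 0.33 × 60 = 19.8 m and 2√(Dt) = 2√(0.025 × 60) = 2.449 m.
Argument (x−vt)/(2√(Dt)) = (19 − 19.8)/2.449 = -0.3267; ½·erfc(-0.3267) = 0.6780.
C = 300 × 0.6780 = 203 mg/L.

203 mg/L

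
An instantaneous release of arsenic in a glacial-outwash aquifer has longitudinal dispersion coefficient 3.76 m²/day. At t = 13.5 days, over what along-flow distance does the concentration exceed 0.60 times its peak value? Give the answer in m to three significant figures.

20.4 m

The plume is Gaussian with σ = √(2Dt) = √(2 × 3.76 × 13.5) = 10.08 m.
C/C_peak = exp(−Δx²/(2σ²)) = 0.60 ⇒ Δx = σ·√(−2 ln 0.60) = 10.08 × 1.011 = 10.19 m.
Width = 2Δx = 20.4 m.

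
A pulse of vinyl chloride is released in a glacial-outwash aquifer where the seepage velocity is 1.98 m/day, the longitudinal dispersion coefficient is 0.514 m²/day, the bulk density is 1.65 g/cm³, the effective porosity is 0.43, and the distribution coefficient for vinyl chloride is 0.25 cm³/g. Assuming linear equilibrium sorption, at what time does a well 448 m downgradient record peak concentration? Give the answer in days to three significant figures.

Retardation factor R = 1 + ρ_b·K_d/n = 1 + 1.65 × 0.25/0.43 = 1.959.
Sorption retards both mechanisms: v_R = v/R = 1.011 m/day, D_R = D/R = 0.2624 m²/day.
Peak time from v_R²t² + 2D_R t − x² = 0: t = (√(D_R² + v_R²x²) − D_R)/v_R².
√(D_R² + v_R²x²) = √(0.2624² + 1.011² × 448²) = 452.9; v_R² = 1.022.
t = (452.9 − 0.2624)/1.022 = 443 days.

443 days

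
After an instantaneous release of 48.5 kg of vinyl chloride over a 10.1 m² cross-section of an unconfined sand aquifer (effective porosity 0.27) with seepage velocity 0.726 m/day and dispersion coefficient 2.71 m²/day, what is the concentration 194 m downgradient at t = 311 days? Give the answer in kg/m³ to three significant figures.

For an instantaneous plane source, C(x,t) = M/(n_e·A·√(4πDt)) · exp(−(x−vt)²/(4Dt)), with n_e·A the pore (flow) area.
Plume center vt = 0.726 × 311 = 225.786 m, so the well at 194 m is 31.786 m upgradient of the peak.
√(4πDt) = 102.9 m, giving peak height M/(n_e·A·√(4πDt)) = 48.5/(0.27 × 10.1 × 102.9) = 0.1728 kg/m³.
(x−vt)²/(4Dt) = (-31.786)²/(4 × 2.71 × 311) = 0.2997; exp(−0.2997) = 0.7410.
C = 0.1728 × 0.7410 = 0.128 kg/m³.

0.128 kg/m³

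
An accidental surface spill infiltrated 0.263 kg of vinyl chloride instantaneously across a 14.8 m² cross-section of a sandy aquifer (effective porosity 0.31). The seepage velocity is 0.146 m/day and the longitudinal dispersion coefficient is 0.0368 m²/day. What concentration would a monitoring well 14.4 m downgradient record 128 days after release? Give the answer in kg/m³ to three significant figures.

For an instantaneous plane source, C(x,t) = M/(n_e·A·√(4πDt)) · exp(−(x−vt)²/(4Dt)), with n_e·A the pore (flow) area.
Plume center vt = 0.146 × 128 = 18.688 m, so the well at 14.4 m is 4.288 m upgradient of the peak.
√(4πDt) = 7.694 m, giving peak height M/(n_e·A·√(4πDt)) = 0.263/(0.31 × 14.8 × 7.694) = 0.007450 kg/m³.
(x−vt)²/(4Dt) = (-4.288)²/(4 × 0.0368 × 128) = 0.9759; exp(−0.9759) = 0.3769.
C = 0.007450 × 0.3769 = 0.00281 kg/m³.

0.00281 kg/m³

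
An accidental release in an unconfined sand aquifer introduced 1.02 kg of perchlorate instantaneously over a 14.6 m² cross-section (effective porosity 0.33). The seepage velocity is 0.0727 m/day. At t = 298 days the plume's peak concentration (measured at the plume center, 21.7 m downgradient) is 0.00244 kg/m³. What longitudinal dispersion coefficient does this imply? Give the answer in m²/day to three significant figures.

At the plume center C_max = M/(n_e·A·√(4πDt)), so D = M²/(4πt·(n_e·A·C_max)²).
n_e·A·C_max = 0.33 × 14.6 × 0.00244 = 0.01176 kg/m.
D = 1.02²/(4π × 298 × 0.01176²) = 2.01 m²/day.

2.01 m²/day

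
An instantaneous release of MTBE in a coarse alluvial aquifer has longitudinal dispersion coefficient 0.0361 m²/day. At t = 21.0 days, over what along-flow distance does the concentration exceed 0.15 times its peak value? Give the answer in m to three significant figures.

4.80 m

The plume is Gaussian with σ = √(2Dt) = √(2 × 0.0361 × 21.0) = 1.231 m.
C/C_peak = exp(−Δx²/(2σ²)) = 0.15 ⇒ Δx = σ·√(−2 ln 0.15) = 1.231 × 1.948 = 2.398 m.
Width = 2Δx = 4.80 m.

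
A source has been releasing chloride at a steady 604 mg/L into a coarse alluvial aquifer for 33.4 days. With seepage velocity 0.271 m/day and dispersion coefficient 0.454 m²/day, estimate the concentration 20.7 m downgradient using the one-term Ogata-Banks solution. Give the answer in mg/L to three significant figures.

10.4 mg/L

For a continuous step input, C/C₀ ≈ ½·erfc((x−vt)/(2√(Dt))).
vt = 0.271 × 33.4 = 9.0514 m and 2√(Dt) = 2√(0.454 × 33.4) = 7.788 m.
Argument (x−vt)/(2√(Dt)) = (20.7 − 9.0514)/7.788 = 1.496; ½·erfc(1.496) = 0.01719.
C = 604 × 0.01719 = 10.4 mg/L.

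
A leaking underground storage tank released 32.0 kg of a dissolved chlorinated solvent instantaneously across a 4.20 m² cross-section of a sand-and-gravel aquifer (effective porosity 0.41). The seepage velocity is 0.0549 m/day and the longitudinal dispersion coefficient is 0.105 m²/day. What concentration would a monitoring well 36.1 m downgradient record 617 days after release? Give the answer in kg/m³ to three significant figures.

0.639 kg/m³

For an instantaneous plane source, C(x,t) = M/(n_e·A·√(4πDt)) · exp(−(x−vt)²/(4Dt)), with n_e·A the pore (flow) area.
Plume center vt = 0.0549 × 617 = 33.8733 m, so the well at 36.1 m is 2.2267 m downgradient of the peak.
√(4πDt) = 28.53 m, giving peak height M/(n_e·A·√(4πDt)) = 32.0/(0.41 × 4.20 × 28.53) = 0.6514 kg/m³.
(x−vt)²/(4Dt) = (2.2267)²/(4 × 0.105 × 617) = 0.01913; exp(−0.01913) = 0.9811.
C = 0.6514 × 0.9811 = 0.639 kg/m³.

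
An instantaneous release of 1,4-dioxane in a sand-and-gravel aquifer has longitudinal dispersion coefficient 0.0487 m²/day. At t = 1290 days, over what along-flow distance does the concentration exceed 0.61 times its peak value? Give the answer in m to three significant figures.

22.3 m

The plume is Gaussian with σ = √(2Dt) = √(2 × 0.0487 × 1290) = 11.21 m.
C/C_peak = exp(−Δx²/(2σ²)) = 0.61 ⇒ Δx = σ·√(−2 ln 0.61) = 11.21 × 0.9943 = 11.15 m.
Width = 2Δx = 22.3 m.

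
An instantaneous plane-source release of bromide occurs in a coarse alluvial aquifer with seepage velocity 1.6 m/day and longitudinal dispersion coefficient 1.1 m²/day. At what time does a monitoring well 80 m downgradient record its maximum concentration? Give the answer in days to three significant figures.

49.6 days

For the 1D instantaneous-source solution, setting ∂C/∂t = 0 at fixed x gives v²t² + 2Dt − x² = 0, so t = (√(D² + v²x²) − D)/v².
√(D² + v²x²) = √(1.1² + 1.6² × 80²) = 128.0; v² = 2.56.
t = (128.0 − 1.1)/2.56 = 49.6 days (vs. the pure-advection estimate x/v = 50.0 d).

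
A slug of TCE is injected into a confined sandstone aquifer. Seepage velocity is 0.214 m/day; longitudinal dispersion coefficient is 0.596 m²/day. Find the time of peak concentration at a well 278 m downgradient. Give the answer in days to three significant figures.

For the 1D instantaneous-source solution, setting ∂C/∂t = 0 at fixed x gives v²t² + 2Dt − x² = 0, so t = (√(D² + v²x²) − D)/v².
√(D² + v²x²) = √(0.596² + 0.214² × 278²) = 59.49; v² = 0.045796.
t = (59.49 − 0.596)/0.045796 = 1290 days (vs. the pure-advection estimate x/v = 1300 d).

1290 days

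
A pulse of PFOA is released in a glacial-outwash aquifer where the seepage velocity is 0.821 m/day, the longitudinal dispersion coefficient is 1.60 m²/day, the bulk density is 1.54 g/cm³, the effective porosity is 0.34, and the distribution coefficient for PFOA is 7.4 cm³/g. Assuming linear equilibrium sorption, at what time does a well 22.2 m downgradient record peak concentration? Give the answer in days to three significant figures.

855 days

Retardation factor R = 1 + ρ_b·K_d/n = 1 + 1.54 × 7.4/0.34 = 34.52.
Sorption retards both mechanisms: v_R = v/R = 0.02378 m/day, D_R = D/R = 0.04635 m²/day.
Peak time from v_R²t² + 2D_R t − x² = 0: t = (√(D_R² + v_R²x²) − D_R)/v_R².
√(D_R² + v_R²x²) = √(0.04635² + 0.02378² × 22.2²) = 0.5299; v_R² = 0.0005655.
t = (0.5299 − 0.04635)/0.0005655 = 855 days.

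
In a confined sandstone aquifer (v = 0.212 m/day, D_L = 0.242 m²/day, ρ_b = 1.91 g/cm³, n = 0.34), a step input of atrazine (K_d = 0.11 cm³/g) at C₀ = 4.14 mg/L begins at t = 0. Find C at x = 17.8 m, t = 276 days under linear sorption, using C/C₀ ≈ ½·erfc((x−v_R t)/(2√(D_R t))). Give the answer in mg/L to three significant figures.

Retardation factor R = 1 + ρ_b·K_d/n = 1 + 1.91 × 0.11/0.34 = 1.618.
Sorption retards both mechanisms: v_R = v/R = 0.1310 m/day, D_R = D/R = 0.1496 m²/day.
v_R·t = 0.1310 × 276 = 36.156 m; 2√(D_R t) = 12.85 m; argument = (17.8 − 36.156)/12.85 = -1.428.
C = C₀ × ½·erfc(-1.428) = 4.14 × 0.9783 = 4.05 mg/L.

4.05 mg/L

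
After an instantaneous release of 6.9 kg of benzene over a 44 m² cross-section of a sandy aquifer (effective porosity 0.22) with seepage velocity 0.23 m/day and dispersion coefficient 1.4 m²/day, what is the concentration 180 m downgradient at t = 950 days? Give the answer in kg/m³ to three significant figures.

0.00417 kg/m³

For an instantaneous plane source, C(x,t) = M/(n_e·A·√(4πDt)) · exp(−(x−vt)²/(4Dt)), with n_e·A the pore (flow) area.
Plume center vt = 0.23 × 950 = 218.5 m, so the well at 180 m is 38.5 m upgradient of the peak.
√(4πDt) = 129.3 m, giving peak height M/(n_e·A·√(4πDt)) = 6.9/(0.22 × 44 × 129.3) = 0.005513 kg/m³.
(x−vt)²/(4Dt) = (-38.5)²/(4 × 1.4 × 950) = 0.2786; exp(−0.2786) = 0.7568.
C = 0.005513 × 0.7568 = 0.00417 kg/m³.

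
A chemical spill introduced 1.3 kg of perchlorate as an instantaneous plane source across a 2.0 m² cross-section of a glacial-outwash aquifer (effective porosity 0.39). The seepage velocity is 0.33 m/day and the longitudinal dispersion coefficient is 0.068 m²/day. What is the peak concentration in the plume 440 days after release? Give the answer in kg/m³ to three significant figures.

The peak of an instantaneous 1D plume sits at x = vt; there the Gaussian factor is 1 and C_max = M/(n_e·A·√(4πDt)), where n_e·A is the pore area the mass is dissolved in.
√(4πDt) = √(4π × 0.068 × 440) = 19.39 m, so C_max = 1.3/(0.39 × 2.0 × 19.39) = 0.0860 kg/m³.

0.0860 kg/m³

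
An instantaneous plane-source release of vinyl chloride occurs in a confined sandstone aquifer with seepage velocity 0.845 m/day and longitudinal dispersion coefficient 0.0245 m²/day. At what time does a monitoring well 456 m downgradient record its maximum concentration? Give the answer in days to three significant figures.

540 days

For the 1D instantaneous-source solution, setting ∂C/∂t = 0 at fixed x gives v²t² + 2Dt − x² = 0, so t = (√(D² + v²x²) − D)/v².
√(D² + v²x²) = √(0.0245² + 0.845² × 456²) = 385.3; v² = 0.714025.
t = (385.3 − 0.0245)/0.714025 = 540 days (vs. the pure-advection estimate x/v = 540 d).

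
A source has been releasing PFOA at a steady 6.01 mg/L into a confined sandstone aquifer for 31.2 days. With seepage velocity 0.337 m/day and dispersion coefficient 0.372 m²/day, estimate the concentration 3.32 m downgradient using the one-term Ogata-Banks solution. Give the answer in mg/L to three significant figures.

For a continuous step input, C/C₀ ≈ ½·erfc((x−vt)/(2√(Dt))).
vt = 0.337 × 31.2 = 10.5144 m and 2√(Dt) = 2√(0.372 × 31.2) = 6.814 m.
Argument (x−vt)/(2√(Dt)) = (3.32 − 10.5144)/6.814 = -1.056; ½·erfc(-1.056) = 0.9323.
C = 6.01 × 0.9323 = 5.60 mg/L.

5.60 mg/L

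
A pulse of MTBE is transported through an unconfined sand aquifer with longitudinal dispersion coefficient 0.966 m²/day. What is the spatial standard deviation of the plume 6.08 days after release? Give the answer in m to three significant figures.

3.43 m

Dispersive spreading gives a Gaussian with σ² = 2Dt; advection only shifts the center.
σ = √(2 × 0.966 × 6.08) = 3.43 m.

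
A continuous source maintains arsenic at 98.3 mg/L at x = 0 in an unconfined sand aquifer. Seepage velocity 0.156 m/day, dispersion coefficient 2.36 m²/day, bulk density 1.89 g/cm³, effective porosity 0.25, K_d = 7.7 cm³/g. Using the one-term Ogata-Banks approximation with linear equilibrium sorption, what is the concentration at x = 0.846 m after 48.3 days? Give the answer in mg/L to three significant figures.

35.1 mg/L

Retardation factor R = 1 + ρ_b·K_d/n = 1 + 1.89 × 7.7/0.25 = 59.21.
Sorption retards both mechanisms: v_R = v/R = 0.002635 m/day, D_R = D/R = 0.03986 m²/day.
v_R·t = 0.002635 × 48.3 = 0.1272705 m; 2√(D_R t) = 2.775 m; argument = (0.846 − 0.1272705)/2.775 = 0.2590.
C = C₀ × ½·erfc(0.2590) = 98.3 × 0.3571 = 35.1 mg/L.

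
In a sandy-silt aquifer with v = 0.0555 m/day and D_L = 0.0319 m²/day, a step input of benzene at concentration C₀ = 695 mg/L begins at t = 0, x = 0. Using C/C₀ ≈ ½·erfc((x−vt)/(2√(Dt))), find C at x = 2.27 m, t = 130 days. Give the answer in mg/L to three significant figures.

For a continuous step input, C/C₀ ≈ ½·erfc((x−vt)/(2√(Dt))).
vt = 0.0555 × 130 = 7.215 m and 2√(Dt) = 2√(0.0319 × 130) = 4.073 m.
Argument (x−vt)/(2√(Dt)) = (2.27 − 7.215)/4.073 = -1.214; ½·erfc(-1.214) = 0.9570.
C = 695 × 0.9570 = 665 mg/L.

665 mg/L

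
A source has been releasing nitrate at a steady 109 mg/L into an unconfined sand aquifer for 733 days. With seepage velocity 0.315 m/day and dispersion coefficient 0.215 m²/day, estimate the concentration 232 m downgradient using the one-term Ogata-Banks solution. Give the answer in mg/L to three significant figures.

51.8 mg/L

For a continuous step input, C/C₀ ≈ ½·erfc((x−vt)/(2√(Dt))).
vt = 0.315 × 733 = 230.895 m and 2√(Dt) = 2√(0.215 × 733) = 25.11 m.
Argument (x−vt)/(2√(Dt)) = (232 − 230.895)/25.11 = 0.04401; ½·erfc(0.04401) = 0.4752.
C = 109 × 0.4752 = 51.8 mg/L.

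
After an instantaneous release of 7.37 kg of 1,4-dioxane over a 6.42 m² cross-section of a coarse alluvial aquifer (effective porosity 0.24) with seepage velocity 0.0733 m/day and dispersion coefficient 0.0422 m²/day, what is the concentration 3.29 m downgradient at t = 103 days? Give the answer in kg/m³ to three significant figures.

0.228 kg/m³

For an instantaneous plane source, C(x,t) = M/(n_e·A·√(4πDt)) · exp(−(x−vt)²/(4Dt)), with n_e·A the pore (flow) area.
Plume center vt = 0.0733 × 103 = 7.5499 m, so the well at 3.29 m is 4.2599 m upgradient of the peak.
√(4πDt) = 7.391 m, giving peak height M/(n_e·A·√(4πDt)) = 7.37/(0.24 × 6.42 × 7.391) = 0.6472 kg/m³.
(x−vt)²/(4Dt) = (-4.2599)²/(4 × 0.0422 × 103) = 1.044; exp(−1.044) = 0.3520.
C = 0.6472 × 0.3520 = 0.228 kg/m³.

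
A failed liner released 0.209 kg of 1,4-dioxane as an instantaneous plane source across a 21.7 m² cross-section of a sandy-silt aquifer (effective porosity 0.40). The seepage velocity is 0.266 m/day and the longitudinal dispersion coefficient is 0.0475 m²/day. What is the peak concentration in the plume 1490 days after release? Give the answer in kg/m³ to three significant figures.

0.000807 kg/m³

The peak of an instantaneous 1D plume sits at x = vt; there the Gaussian factor is 1 and C_max = M/(n_e·A·√(4πDt)), where n_e·A is the pore area the mass is dissolved in.
√(4πDt) = √(4π × 0.0475 × 1490) = 29.82 m, so C_max = 0.209/(0.40 × 21.7 × 29.82) = 0.000807 kg/m³.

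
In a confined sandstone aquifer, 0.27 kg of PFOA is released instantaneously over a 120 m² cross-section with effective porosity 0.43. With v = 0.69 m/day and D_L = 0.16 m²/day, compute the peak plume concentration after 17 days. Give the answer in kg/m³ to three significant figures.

The peak of an instantaneous 1D plume sits at x = vt; there the Gaussian factor is 1 and C_max = M/(n_e·A·√(4πDt)), where n_e·A is the pore area the mass is dissolved in.
√(4πDt) = √(4π × 0.16 × 17) = 5.846 m, so C_max = 0.27/(0.43 × 120 × 5.846) = 0.000895 kg/m³.

0.000895 kg/m³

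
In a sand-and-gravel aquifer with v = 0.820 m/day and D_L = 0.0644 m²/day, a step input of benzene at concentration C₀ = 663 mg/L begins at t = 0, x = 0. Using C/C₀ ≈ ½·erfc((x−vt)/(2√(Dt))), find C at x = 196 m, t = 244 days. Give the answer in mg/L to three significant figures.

For a continuous step input, C/C₀ ≈ ½·erfc((x−vt)/(2√(Dt))).
vt = 0.820 × 244 = 200.08 m and 2√(Dt) = 2√(0.0644 × 244) = 7.928 m.
Argument (x−vt)/(2√(Dt)) = (196 − 200.08)/7.928 = -0.5146; ½·erfc(-0.5146) = 0.7666.
C = 663 × 0.7666 = 508 mg/L.

508 mg/L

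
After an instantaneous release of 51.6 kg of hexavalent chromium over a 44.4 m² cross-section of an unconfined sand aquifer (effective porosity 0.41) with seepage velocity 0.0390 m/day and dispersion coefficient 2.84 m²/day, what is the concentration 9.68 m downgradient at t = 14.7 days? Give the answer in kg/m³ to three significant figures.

For an instantaneous plane source, C(x,t) = M/(n_e·A·√(4πDt)) · exp(−(x−vt)²/(4Dt)), with n_e·A the pore (flow) area.
Plume center vt = 0.0390 × 14.7 = 0.5733 m, so the well at 9.68 m is 9.1067 m downgradient of the peak.
√(4πDt) = 22.90 m, giving peak height M/(n_e·A·√(4πDt)) = 51.6/(0.41 × 44.4 × 22.90) = 0.1238 kg/m³.
(x−vt)²/(4Dt) = (9.1067)²/(4 × 2.84 × 14.7) = 0.4966; exp(−0.4966) = 0.6086.
C = 0.1238 × 0.6086 = 0.0753 kg/m³.

0.0753 kg/m³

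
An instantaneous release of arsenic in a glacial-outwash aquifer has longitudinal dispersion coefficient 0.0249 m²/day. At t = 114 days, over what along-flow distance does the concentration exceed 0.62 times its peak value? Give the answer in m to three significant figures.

4.66 m

The plume is Gaussian with σ = √(2Dt) = √(2 × 0.0249 × 114) = 2.383 m.
C/C_peak = exp(−Δx²/(2σ²)) = 0.62 ⇒ Δx = σ·√(−2 ln 0.62) = 2.383 × 0.9778 = 2.330 m.
Width = 2Δx = 4.66 m.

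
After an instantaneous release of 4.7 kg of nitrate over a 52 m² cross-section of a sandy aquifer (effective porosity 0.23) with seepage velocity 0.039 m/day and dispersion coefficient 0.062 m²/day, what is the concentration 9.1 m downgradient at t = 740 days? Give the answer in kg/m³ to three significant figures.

0.00195 kg/m³

For an instantaneous plane source, C(x,t) = M/(n_e·A·√(4πDt)) · exp(−(x−vt)²/(4Dt)), with n_e·A the pore (flow) area.
Plume center vt = 0.039 × 740 = 28.86 m, so the well at 9.1 m is 19.76 m upgradient of the peak.
√(4πDt) = 24.01 m, giving peak height M/(n_e·A·√(4πDt)) = 4.7/(0.23 × 52 × 24.01) = 0.01637 kg/m³.
(x−vt)²/(4Dt) = (-19.76)²/(4 × 0.062 × 740) = 2.128; exp(−2.128) = 0.1191.
C = 0.01637 × 0.1191 = 0.00195 kg/m³.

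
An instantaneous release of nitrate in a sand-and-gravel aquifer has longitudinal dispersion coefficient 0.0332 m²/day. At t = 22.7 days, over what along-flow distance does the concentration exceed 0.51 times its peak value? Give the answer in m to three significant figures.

The plume is Gaussian with σ = √(2Dt) = √(2 × 0.0332 × 22.7) = 1.228 m.
C/C_peak = exp(−Δx²/(2σ²)) = 0.51 ⇒ Δx = σ·√(−2 ln 0.51) = 1.228 × 1.160 = 1.424 m.
Width = 2Δx = 2.85 m.

2.85 m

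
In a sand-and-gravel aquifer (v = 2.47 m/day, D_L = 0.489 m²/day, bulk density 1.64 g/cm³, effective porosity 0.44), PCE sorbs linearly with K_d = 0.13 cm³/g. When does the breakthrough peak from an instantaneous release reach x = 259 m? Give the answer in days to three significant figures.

156 days

Retardation factor R = 1 + ρ_b·K_d/n = 1 + 1.64 × 0.13/0.44 = 1.485.
Sorption retards both mechanisms: v_R = v/R = 1.663 m/day, D_R = D/R = 0.3293 m²/day.
Peak time from v_R²t² + 2D_R t − x² = 0: t = (√(D_R² + v_R²x²) − D_R)/v_R².
√(D_R² + v_R²x²) = √(0.3293² + 1.663² × 259²) = 430.7; v_R² = 2.766.
t = (430.7 − 0.3293)/2.766 = 156 days.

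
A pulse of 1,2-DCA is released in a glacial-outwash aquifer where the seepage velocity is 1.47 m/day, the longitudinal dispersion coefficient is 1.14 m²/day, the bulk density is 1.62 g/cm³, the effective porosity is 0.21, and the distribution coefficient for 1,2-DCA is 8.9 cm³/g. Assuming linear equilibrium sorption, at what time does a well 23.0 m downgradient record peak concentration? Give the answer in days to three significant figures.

1050 days

Retardation factor R = 1 + ρ_b·K_d/n = 1 + 1.62 × 8.9/0.21 = 69.66.
Sorption retards both mechanisms: v_R = v/R = 0.02110 m/day, D_R = D/R = 0.01637 m²/day.
Peak time from v_R²t² + 2D_R t − x² = 0: t = (√(D_R² + v_R²x²) − D_R)/v_R².
√(D_R² + v_R²x²) = √(0.01637² + 0.02110² × 23.0²) = 0.4856; v_R² = 0.0004452.
t = (0.4856 − 0.01637)/0.0004452 = 1050 days.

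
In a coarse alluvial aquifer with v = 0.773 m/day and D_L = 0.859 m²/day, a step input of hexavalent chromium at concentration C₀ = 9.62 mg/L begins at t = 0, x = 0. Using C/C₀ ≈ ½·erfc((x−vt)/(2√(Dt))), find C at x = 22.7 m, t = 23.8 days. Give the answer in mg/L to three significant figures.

For a continuous step input, C/C₀ ≈ ½·erfc((x−vt)/(2√(Dt))).
vt = 0.773 × 23.8 = 18.3974 m and 2√(Dt) = 2√(0.859 × 23.8) = 9.043 m.
Argument (x−vt)/(2√(Dt)) = (22.7 − 18.3974)/9.043 = 0.4758; ½·erfc(0.4758) = 0.2505.
C = 9.62 × 0.2505 = 2.41 mg/L.

2.41 mg/L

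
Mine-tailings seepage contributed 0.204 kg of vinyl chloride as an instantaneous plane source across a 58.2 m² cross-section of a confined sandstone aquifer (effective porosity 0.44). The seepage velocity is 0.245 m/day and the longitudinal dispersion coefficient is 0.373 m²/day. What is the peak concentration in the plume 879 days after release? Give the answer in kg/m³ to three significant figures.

0.000124 kg/m³

The peak of an instantaneous 1D plume sits at x = vt; there the Gaussian factor is 1 and C_max = M/(n_e·A·√(4πDt)), where n_e·A is the pore area the mass is dissolved in.
√(4πDt) = √(4π × 0.373 × 879) = 64.19 m, so C_max = 0.204/(0.44 × 58.2 × 64.19) = 0.000124 kg/m³.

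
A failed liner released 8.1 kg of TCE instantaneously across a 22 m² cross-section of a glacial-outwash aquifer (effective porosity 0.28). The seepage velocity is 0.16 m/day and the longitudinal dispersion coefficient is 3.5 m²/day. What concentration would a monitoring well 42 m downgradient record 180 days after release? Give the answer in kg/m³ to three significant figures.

0.0138 kg/m³

For an instantaneous plane source, C(x,t) = M/(n_e·A·√(4πDt)) · exp(−(x−vt)²/(4Dt)), with n_e·A the pore (flow) area.
Plume center vt = 0.16 × 180 = 28.8 m, so the well at 42 m is 13.2 m downgradient of the peak.
√(4πDt) = 88.98 m, giving peak height M/(n_e·A·√(4πDt)) = 8.1/(0.28 × 22 × 88.98) = 0.01478 kg/m³.
(x−vt)²/(4Dt) = (13.2)²/(4 × 3.5 × 180) = 0.06914; exp(−0.06914) = 0.9332.
C = 0.01478 × 0.9332 = 0.0138 kg/m³.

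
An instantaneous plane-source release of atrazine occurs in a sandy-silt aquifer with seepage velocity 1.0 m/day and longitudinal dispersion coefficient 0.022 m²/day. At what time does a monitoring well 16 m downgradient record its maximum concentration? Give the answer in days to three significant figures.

For the 1D instantaneous-source solution, setting ∂C/∂t = 0 at fixed x gives v²t² + 2Dt − x² = 0, so t = (√(D² + v²x²) − D)/v².
√(D² + v²x²) = √(0.022² + 1.0² × 16²) = 16.00; v² = 1.
t = (16.00 − 0.022)/1 = 16.0 days (vs. the pure-advection estimate x/v = 16.0 d).

16.0 days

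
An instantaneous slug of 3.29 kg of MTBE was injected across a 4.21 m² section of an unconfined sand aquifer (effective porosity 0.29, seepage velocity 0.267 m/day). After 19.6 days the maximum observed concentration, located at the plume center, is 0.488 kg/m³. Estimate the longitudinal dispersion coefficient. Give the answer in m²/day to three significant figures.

0.124 m²/day

At the plume center C_max = M/(n_e·A·√(4πDt)), so D = M²/(4πt·(n_e·A·C_max)²).
n_e·A·C_max = 0.29 × 4.21 × 0.488 = 0.5958 kg/m.
D = 3.29²/(4π × 19.6 × 0.5958²) = 0.124 m²/day.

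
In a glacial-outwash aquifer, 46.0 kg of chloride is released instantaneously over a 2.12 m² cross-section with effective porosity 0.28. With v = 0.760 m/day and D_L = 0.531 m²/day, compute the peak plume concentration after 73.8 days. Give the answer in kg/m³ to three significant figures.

3.49 kg/m³

The peak of an instantaneous 1D plume sits at x = vt; there the Gaussian factor is 1 and C_max = M/(n_e·A·√(4πDt)), where n_e·A is the pore area the mass is dissolved in.
√(4πDt) = √(4π × 0.531 × 73.8) = 22.19 m, so C_max = 46.0/(0.28 × 2.12 × 22.19) = 3.49 kg/m³.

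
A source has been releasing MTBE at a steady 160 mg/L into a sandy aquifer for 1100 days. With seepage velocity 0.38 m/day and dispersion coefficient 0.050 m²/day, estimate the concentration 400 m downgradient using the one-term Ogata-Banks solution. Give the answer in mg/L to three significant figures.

For a continuous step input, C/C₀ ≈ ½·erfc((x−vt)/(2√(Dt))).
vt = 0.38 × 1100 = 418 m and 2√(Dt) = 2√(0.050 × 1100) = 14.83 m.
Argument (x−vt)/(2√(Dt)) = (400 − 418)/14.83 = -1.214; ½·erfc(-1.214) = 0.9570.
C = 160 × 0.9570 = 153 mg/L.

153 mg/L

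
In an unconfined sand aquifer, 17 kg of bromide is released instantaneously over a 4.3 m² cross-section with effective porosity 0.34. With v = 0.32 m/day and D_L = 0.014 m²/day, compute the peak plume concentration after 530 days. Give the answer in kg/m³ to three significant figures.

The peak of an instantaneous 1D plume sits at x = vt; there the Gaussian factor is 1 and C_max = M/(n_e·A·√(4πDt)), where n_e·A is the pore area the mass is dissolved in.
√(4πDt) = √(4π × 0.014 × 530) = 9.656 m, so C_max = 17/(0.34 × 4.3 × 9.656) = 1.20 kg/m³.

1.20 kg/m³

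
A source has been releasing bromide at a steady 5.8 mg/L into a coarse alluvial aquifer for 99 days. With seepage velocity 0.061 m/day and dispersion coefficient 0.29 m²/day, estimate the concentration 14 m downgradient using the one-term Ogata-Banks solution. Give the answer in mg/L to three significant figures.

For a continuous step input, C/C₀ ≈ ½·erfc((x−vt)/(2√(Dt))).
vt = 0.061 × 99 = 6.039 m and 2√(Dt) = 2√(0.29 × 99) = 10.72 m.
Argument (x−vt)/(2√(Dt)) = (14 − 6.039)/10.72 = 0.7426; ½·erfc(0.7426) = 0.1468.
C = 5.8 × 0.1468 = 0.851 mg/L.

0.851 mg/L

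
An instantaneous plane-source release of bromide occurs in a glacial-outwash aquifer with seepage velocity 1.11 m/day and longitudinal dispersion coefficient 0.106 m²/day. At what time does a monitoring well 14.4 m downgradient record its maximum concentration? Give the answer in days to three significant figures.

For the 1D instantaneous-source solution, setting ∂C/∂t = 0 at fixed x gives v²t² + 2Dt − x² = 0, so t = (√(D² + v²x²) − D)/v².
√(D² + v²x²) = √(0.106² + 1.11² × 14.4²) = 15.98; v² = 1.2321.
t = (15.98 − 0.106)/1.2321 = 12.9 days (vs. the pure-advection estimate x/v = 13.0 d).

12.9 days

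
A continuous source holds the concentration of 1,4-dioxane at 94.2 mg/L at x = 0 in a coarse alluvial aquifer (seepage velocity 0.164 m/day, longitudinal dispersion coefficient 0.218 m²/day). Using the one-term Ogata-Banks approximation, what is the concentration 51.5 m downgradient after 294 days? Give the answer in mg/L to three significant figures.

For a continuous step input, C/C₀ ≈ ½·erfc((x−vt)/(2√(Dt))).
vt = 0.164 × 294 = 48.216 m and 2√(Dt) = 2√(0.218 × 294) = 16.01 m.
Argument (x−vt)/(2√(Dt)) = (51.5 − 48.216)/16.01 = 0.2051; ½·erfc(0.2051) = 0.3859.
C = 94.2 × 0.3859 = 36.4 mg/L.

36.4 mg/L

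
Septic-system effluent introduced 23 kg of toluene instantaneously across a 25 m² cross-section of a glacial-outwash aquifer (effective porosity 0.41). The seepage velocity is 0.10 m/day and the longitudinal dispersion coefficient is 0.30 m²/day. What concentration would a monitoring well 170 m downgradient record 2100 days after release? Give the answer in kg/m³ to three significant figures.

0.0134 kg/m³

For an instantaneous plane source, C(x,t) = M/(n_e·A·√(4πDt)) · exp(−(x−vt)²/(4Dt)), with n_e·A the pore (flow) area.
Plume center vt = 0.10 × 2100 = 210 m, so the well at 170 m is 40 m upgradient of the peak.
√(4πDt) = 88.98 m, giving peak height M/(n_e·A·√(4πDt)) = 23/(0.41 × 25 × 88.98) = 0.02522 kg/m³.
(x−vt)²/(4Dt) = (-40)²/(4 × 0.30 × 2100) = 0.6349; exp(−0.6349) = 0.5300.
C = 0.02522 × 0.5300 = 0.0134 kg/m³.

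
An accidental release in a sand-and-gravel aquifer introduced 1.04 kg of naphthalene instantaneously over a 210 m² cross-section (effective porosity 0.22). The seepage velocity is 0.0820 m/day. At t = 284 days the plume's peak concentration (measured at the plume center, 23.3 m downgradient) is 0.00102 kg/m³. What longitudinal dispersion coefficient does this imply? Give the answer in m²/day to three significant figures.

0.136 m²/day

At the plume center C_max = M/(n_e·A·√(4πDt)), so D = M²/(4πt·(n_e·A·C_max)²).
n_e·A·C_max = 0.22 × 210 × 0.00102 = 0.04712 kg/m.
D = 1.04²/(4π × 284 × 0.04712²) = 0.136 m²/day.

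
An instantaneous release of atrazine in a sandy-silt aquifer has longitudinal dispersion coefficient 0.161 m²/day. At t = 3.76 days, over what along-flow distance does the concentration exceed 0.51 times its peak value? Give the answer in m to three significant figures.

The plume is Gaussian with σ = √(2Dt) = √(2 × 0.161 × 3.76) = 1.100 m.
C/C_peak = exp(−Δx²/(2σ²)) = 0.51 ⇒ Δx = σ·√(−2 ln 0.51) = 1.100 × 1.160 = 1.276 m.
Width = 2Δx = 2.55 m.

2.55 m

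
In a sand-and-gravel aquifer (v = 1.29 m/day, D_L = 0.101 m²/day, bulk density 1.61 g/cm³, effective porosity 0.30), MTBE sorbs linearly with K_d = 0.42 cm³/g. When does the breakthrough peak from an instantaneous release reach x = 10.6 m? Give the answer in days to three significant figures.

Retardation factor R = 1 + ρ_b·K_d/n = 1 + 1.61 × 0.42/0.30 = 3.254.
Sorption retards both mechanisms: v_R = v/R = 0.3964 m/day, D_R = D/R = 0.03104 m²/day.
Peak time from v_R²t² + 2D_R t − x² = 0: t = (√(D_R² + v_R²x²) − D_R)/v_R².
√(D_R² + v_R²x²) = √(0.03104² + 0.3964² × 10.6²) = 4.202; v_R² = 0.1571.
t = (4.202 − 0.03104)/0.1571 = 26.5 days.

26.5 days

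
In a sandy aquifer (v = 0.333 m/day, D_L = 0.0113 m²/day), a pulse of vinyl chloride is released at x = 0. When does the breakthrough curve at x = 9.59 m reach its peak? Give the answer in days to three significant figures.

For the 1D instantaneous-source solution, setting ∂C/∂t = 0 at fixed x gives v²t² + 2Dt − x² = 0, so t = (√(D² + v²x²) − D)/v².
√(D² + v²x²) = √(0.0113² + 0.333² × 9.59²) = 3.193; v² = 0.110889.
t = (3.193 − 0.0113)/0.110889 = 28.7 days (vs. the pure-advection estimate x/v = 28.8 d).

28.7 days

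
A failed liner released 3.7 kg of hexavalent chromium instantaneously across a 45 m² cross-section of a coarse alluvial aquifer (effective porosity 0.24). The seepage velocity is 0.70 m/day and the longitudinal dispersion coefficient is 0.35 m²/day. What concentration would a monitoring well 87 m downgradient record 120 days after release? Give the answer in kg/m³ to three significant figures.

0.0141 kg/m³

For an instantaneous plane source, C(x,t) = M/(n_e·A·√(4πDt)) · exp(−(x−vt)²/(4Dt)), with n_e·A the pore (flow) area.
Plume center vt = 0.70 × 120 = 84 m, so the well at 87 m is 3 m downgradient of the peak.
√(4πDt) = 22.97 m, giving peak height M/(n_e·A·√(4πDt)) = 3.7/(0.24 × 45 × 22.97) = 0.01491 kg/m³.
(x−vt)²/(4Dt) = (3)²/(4 × 0.35 × 120) = 0.05357; exp(−0.05357) = 0.9478.
C = 0.01491 × 0.9478 = 0.0141 kg/m³.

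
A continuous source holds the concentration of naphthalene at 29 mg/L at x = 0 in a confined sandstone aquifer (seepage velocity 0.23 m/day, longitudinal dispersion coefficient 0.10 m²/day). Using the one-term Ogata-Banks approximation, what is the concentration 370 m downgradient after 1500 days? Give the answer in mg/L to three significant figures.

For a continuous step input, C/C₀ ≈ ½·erfc((x−vt)/(2√(Dt))).
vt = 0.23 × 1500 = 345 m and 2√(Dt) = 2√(0.10 × 1500) = 24.49 m.
Argument (x−vt)/(2√(Dt)) = (370 − 345)/24.49 = 1.021; ½·erfc(1.021) = 0.07438.
C = 29 × 0.07438 = 2.16 mg/L.

2.16 mg/L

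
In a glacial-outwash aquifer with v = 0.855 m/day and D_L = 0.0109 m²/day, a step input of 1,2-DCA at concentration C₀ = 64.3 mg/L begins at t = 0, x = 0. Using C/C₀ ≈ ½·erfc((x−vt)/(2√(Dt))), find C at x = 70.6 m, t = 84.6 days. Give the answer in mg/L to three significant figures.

57.8 mg/L

For a continuous step input, C/C₀ ≈ ½·erfc((x−vt)/(2√(Dt))).
vt = 0.855 × 84.6 = 72.333 m and 2√(Dt) = 2√(0.0109 × 84.6) = 1.921 m.
Argument (x−vt)/(2√(Dt)) = (70.6 − 72.333)/1.921 = -0.9021; ½·erfc(-0.9021) = 0.8990.
C = 64.3 × 0.8990 = 57.8 mg/L.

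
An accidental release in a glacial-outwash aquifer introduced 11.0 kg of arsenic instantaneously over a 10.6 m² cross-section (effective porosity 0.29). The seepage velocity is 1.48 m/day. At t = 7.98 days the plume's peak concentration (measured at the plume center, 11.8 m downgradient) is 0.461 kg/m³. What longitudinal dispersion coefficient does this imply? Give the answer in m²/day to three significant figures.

At the plume center C_max = M/(n_e·A·√(4πDt)), so D = M²/(4πt·(n_e·A·C_max)²).
n_e·A·C_max = 0.29 × 10.6 × 0.461 = 1.417 kg/m.
D = 11.0²/(4π × 7.98 × 1.417²) = 0.601 m²/day.

0.601 m²/day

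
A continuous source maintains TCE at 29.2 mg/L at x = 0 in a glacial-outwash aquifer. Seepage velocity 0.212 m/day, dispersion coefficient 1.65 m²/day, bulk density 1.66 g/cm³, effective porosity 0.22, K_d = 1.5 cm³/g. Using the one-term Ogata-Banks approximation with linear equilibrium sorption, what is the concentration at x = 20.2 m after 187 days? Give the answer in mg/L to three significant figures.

Retardation factor R = 1 + ρ_b·K_d/n = 1 + 1.66 × 1.5/0.22 = 12.32.
Sorption retards both mechanisms: v_R = v/R = 0.01721 m/day, D_R = D/R = 0.1339 m²/day.
v_R·t = 0.01721 × 187 = 3.21827 m; 2√(D_R t) = 10.01 m; argument = (20.2 − 3.21827)/10.01 = 1.696.
C = C₀ × ½·erfc(1.696) = 29.2 × 0.008231 = 0.240 mg/L.

0.240 mg/L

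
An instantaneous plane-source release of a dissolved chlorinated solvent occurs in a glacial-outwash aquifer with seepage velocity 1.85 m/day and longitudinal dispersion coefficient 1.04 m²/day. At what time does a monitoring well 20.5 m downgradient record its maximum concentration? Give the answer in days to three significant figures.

10.8 days

For the 1D instantaneous-source solution, setting ∂C/∂t = 0 at fixed x gives v²t² + 2Dt − x² = 0, so t = (√(D² + v²x²) − D)/v².
√(D² + v²x²) = √(1.04² + 1.85² × 20.5²) = 37.94; v² = 3.4225.
t = (37.94 − 1.04)/3.4225 = 10.8 days (vs. the pure-advection estimate x/v = 11.1 d).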